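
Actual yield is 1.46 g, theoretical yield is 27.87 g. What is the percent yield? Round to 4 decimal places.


% yield = 100 * actual / theoretical
% yield = 100 * 1.46 / 27.87
% yield = 5.23860782 %, rounded to 4 dp:

5.2386 %


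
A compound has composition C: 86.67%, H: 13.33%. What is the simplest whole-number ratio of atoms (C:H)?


Assume 100 g of compound, divide each mass% by atomic mass to get moles, then normalize by the smallest to get a raw atom ratio.
Moles per 100 g: C: 86.67/12.011 = 7.2159, H: 13.33/1.008 = 13.2242
Raw ratio (divide by min = 7.2159): C: 1.0, H: 1.833
Multiply by 6 to clear fractions: C: 6.0 ~= 6, H: 10.996 ~= 11
Reduce by GCD to get the simplest whole-number ratio:

6:11


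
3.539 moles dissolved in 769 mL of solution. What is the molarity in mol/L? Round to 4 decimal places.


Convert volume to liters: V_L = V_mL / 1000.
V_L = 769 / 1000 = 0.769 L
M = n / V_L = 3.539 / 0.769
M = 4.60208062 mol/L, rounded to 4 dp:

4.6021 mol/L


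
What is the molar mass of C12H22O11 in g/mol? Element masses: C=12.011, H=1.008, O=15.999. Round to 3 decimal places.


M = sum(count * atomic_mass) over atoms.
M = 12*12.011 + 22*1.008 + 11*15.999
M = 144.132 + 22.176 + 175.989
M = 342.297 g/mol, rounded to 3 dp:

342.297 g/mol


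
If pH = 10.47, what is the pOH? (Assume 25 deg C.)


At 25 deg C, pH + pOH = 14.
pOH = 14 - pH = 14 - 10.47
pOH = 3.53:

3.53


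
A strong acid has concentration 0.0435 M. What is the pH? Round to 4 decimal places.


A strong acid dissociates completely, so [H+] equals the given concentration.
pH = -log10([H+]) = -log10(0.0435)
pH = 1.36151074, rounded to 4 dp:

1.3615


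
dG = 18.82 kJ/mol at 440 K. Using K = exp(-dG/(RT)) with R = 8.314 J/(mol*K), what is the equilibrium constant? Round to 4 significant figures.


dG is in kJ/mol; multiply by 1000 to match R in J/(mol*K).
RT = 8.314 * 440 = 3658.16 J/mol
exponent = -dG*1000 / (RT) = -(18.82*1000) / 3658.16 = -5.14466289
K = exp(-5.14466289)
K = 0.0058304395, rounded to 4 significant figures:

0.005830


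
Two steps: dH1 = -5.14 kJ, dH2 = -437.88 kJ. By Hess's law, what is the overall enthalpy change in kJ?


Hess's law: enthalpy is a state function, so add the step enthalpies.
dH_total = dH1 + dH2 = -5.14 + (-437.88)
dH_total = -443.02 kJ:

-443.02 kJ


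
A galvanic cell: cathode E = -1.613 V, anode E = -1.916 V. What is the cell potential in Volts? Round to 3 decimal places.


Standard cell potential: E_cell = E_cathode - E_anode.
E_cell = -1.613 - (-1.916)
E_cell = 0.303 V, rounded to 3 dp:

0.303 V


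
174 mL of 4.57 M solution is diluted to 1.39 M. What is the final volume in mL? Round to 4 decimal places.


Dilution: M1*V1 = M2*V2, solve for V2.
V2 = M1*V1 / M2
V2 = 4.57 * 174 / 1.39
V2 = 795.18 / 1.39
V2 = 572.07194245 mL, rounded to 4 dp:

572.0719 mL


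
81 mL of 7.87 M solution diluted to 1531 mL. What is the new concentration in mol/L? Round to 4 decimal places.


Dilution: M1*V1 = M2*V2, solve for M2.
M2 = M1*V1 / V2
M2 = 7.87 * 81 / 1531
M2 = 637.47 / 1531
M2 = 0.41637492 mol/L, rounded to 4 dp:

0.4164 mol/L


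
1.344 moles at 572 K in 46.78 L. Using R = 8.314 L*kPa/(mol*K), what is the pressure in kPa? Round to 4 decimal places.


PV = nRT, solve for P = nRT / V.
nRT = 1.344 * 8.314 * 572 = 6391.5372
P = 6391.5372 / 46.78
P = 136.62969645 kPa, rounded to 4 dp:

136.6297 kPa


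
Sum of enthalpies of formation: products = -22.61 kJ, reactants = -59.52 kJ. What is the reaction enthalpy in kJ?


dH_rxn = sum(dH_f products) - sum(dH_f reactants)
dH_rxn = -22.61 - (-59.52)
dH_rxn = 36.91 kJ:

36.91 kJ


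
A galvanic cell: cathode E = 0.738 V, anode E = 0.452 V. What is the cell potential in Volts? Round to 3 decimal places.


Standard cell potential: E_cell = E_cathode - E_anode.
E_cell = 0.738 - (0.452)
E_cell = 0.286 V, rounded to 3 dp:

0.286 V


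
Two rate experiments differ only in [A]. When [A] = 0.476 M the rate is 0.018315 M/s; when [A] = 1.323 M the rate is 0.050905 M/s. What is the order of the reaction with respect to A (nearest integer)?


Rate is proportional to [A]^n, so rate2/rate1 = ([A]2/[A]1)^n. Take logs to solve for n.
rate2/rate1 = 0.050905 / 0.018315 = 2.7794
[A]2/[A]1 = 1.323 / 0.476 = 2.7794
n = ln(2.7794) / ln(2.7794) = 1.0
Nearest integer order:

1


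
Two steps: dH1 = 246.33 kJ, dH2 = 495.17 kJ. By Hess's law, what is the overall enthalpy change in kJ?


Hess's law: enthalpy is a state function, so add the step enthalpies.
dH_total = dH1 + dH2 = 246.33 + (495.17)
dH_total = 741.5 kJ:

741.50 kJ


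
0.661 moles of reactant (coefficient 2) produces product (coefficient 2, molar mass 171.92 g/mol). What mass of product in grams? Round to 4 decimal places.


Use the coefficient ratio to convert reactant moles to product moles, then multiply by the product's molar mass.
moles_P = moles_R * (coeff_P / coeff_R) = 0.661 * (2/2) = 0.661
mass_P = moles_P * M_P = 0.661 * 171.92
mass_P = 113.63912 g, rounded to 4 dp:

113.6391 g


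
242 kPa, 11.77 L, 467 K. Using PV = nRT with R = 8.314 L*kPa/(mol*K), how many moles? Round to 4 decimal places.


PV = nRT, solve for n = PV / (RT).
PV = 242 * 11.77 = 2848.34
RT = 8.314 * 467 = 3882.638
n = 2848.34 / 3882.638
n = 0.73360947 mol, rounded to 4 dp:

0.7336 mol


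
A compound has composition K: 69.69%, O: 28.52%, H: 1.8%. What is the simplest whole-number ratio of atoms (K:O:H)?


Assume 100 g of compound, divide each mass% by atomic mass to get moles, then normalize by the smallest to get a raw atom ratio.
Moles per 100 g: K: 69.69/39.098 = 1.7824, O: 28.52/15.999 = 1.7826, H: 1.8/1.008 = 1.7857
Raw ratio (divide by min = 1.7824): K: 1.0, O: 1.0, H: 1.002
Multiply by 1 to clear fractions: K: 1.0 ~= 1, O: 1.0 ~= 1, H: 1.002 ~= 1
Reduce by GCD to get the simplest whole-number ratio:

1:1:1


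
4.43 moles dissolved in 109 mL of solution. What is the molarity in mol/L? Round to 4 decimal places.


Convert volume to liters: V_L = V_mL / 1000.
V_L = 109 / 1000 = 0.109 L
M = n / V_L = 4.43 / 0.109
M = 40.64220183 mol/L, rounded to 4 dp:

40.6422 mol/L


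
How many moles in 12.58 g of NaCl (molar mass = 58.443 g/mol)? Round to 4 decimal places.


n = mass / M
n = 12.58 / 58.443
n = 0.21525247 mol, rounded to 4 dp:

0.2153 mol


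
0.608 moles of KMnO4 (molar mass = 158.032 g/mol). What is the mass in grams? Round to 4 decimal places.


mass = n * M
mass = 0.608 * 158.032
mass = 96.083456 g, rounded to 4 dp:

96.0835 g


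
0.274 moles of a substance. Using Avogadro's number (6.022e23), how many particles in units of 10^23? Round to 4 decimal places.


N = n * NA, then divide by 1e23 for the requested units.
N / 1e23 = n * 6.022
N / 1e23 = 0.274 * 6.022
N / 1e23 = 1.650028, rounded to 4 dp:

1.6500


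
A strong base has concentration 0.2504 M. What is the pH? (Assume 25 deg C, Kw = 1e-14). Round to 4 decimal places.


A strong base dissociates completely, so [OH-] equals the given concentration.
pOH = -log10([OH-]) = -log10(0.2504) = 0.601366
pH = 14 - pOH = 14 - 0.601366
pH = 13.398634, rounded to 4 dp:

13.3986


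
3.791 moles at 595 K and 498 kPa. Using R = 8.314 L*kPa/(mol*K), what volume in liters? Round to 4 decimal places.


PV = nRT, solve for V = nRT / P.
nRT = 3.791 * 8.314 * 595 = 18753.4325
V = 18753.4325 / 498
V = 37.65749498 L, rounded to 4 dp:

37.6575 L


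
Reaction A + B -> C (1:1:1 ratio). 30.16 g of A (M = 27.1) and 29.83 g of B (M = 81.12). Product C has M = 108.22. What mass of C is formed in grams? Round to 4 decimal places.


Find moles of each reactant; the smaller value is the limiting reagent in a 1:1:1 reaction, so moles_C equals moles of the limiter.
n_A = mass_A / M_A = 30.16 / 27.1 = 1.112915 mol
n_B = mass_B / M_B = 29.83 / 81.12 = 0.367727 mol
Limiting reagent: B (smaller), n_limiting = 0.367727 mol
mass_C = n_limiting * M_C = 0.367727 * 108.22
mass_C = 39.79541594 g, rounded to 4 dp:

39.7954 g


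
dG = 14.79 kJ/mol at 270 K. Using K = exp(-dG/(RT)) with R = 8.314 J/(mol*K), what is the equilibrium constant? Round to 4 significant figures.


dG is in kJ/mol; multiply by 1000 to match R in J/(mol*K).
RT = 8.314 * 270 = 2244.78 J/mol
exponent = -dG*1000 / (RT) = -(14.79*1000) / 2244.78 = -6.58861893
K = exp(-6.58861893)
K = 0.0013759389, rounded to 4 significant figures:

0.001376


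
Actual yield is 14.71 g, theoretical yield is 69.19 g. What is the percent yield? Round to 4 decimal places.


% yield = 100 * actual / theoretical
% yield = 100 * 14.71 / 69.19
% yield = 21.26029773 %, rounded to 4 dp:

21.2603 %


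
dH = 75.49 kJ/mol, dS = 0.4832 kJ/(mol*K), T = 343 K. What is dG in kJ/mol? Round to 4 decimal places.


Gibbs: dG = dH - T*dS (consistent units, dS already in kJ/(mol*K)).
T*dS = 343 * 0.4832 = 165.7376
dG = 75.49 - (165.7376)
dG = -90.2476 kJ/mol, rounded to 4 dp:

-90.2476 kJ/mol


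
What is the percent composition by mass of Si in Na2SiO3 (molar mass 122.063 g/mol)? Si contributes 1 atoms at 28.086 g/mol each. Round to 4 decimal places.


pct = 100 * (n_elem * M_elem) / M_total
mass_contribution = 1 * 28.086 = 28.086 g/mol
pct = 100 * 28.086 / 122.063
pct = 23.00942956 %, rounded to 4 dp:

23.0094 %


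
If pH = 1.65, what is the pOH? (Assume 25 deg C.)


At 25 deg C, pH + pOH = 14.
pOH = 14 - pH = 14 - 1.65
pOH = 12.35:

12.35


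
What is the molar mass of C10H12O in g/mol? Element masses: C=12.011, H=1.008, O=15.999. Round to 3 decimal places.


M = sum(count * atomic_mass) over atoms.
M = 10*12.011 + 12*1.008 + 1*15.999
M = 120.11 + 12.096 + 15.999
M = 148.205 g/mol, rounded to 3 dp:

148.205 g/mol


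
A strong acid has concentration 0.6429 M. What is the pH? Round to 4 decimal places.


A strong acid dissociates completely, so [H+] equals the given concentration.
pH = -log10([H+]) = -log10(0.6429)
pH = 0.19185657, rounded to 4 dp:

0.1919


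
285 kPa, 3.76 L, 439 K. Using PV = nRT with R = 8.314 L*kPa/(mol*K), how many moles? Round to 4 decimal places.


PV = nRT, solve for n = PV / (RT).
PV = 285 * 3.76 = 1071.6
RT = 8.314 * 439 = 3649.846
n = 1071.6 / 3649.846
n = 0.29360143 mol, rounded to 4 dp:

0.2936 mol


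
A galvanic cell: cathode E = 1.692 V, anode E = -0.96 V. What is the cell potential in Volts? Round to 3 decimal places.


Standard cell potential: E_cell = E_cathode - E_anode.
E_cell = 1.692 - (-0.96)
E_cell = 2.652 V, rounded to 3 dp:

2.652 V


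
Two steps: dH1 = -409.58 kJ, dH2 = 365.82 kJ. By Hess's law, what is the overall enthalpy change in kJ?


Hess's law: enthalpy is a state function, so add the step enthalpies.
dH_total = dH1 + dH2 = -409.58 + (365.82)
dH_total = -43.76 kJ:

-43.76 kJ


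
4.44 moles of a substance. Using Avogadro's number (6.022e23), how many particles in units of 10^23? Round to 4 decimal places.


N = n * NA, then divide by 1e23 for the requested units.
N / 1e23 = n * 6.022
N / 1e23 = 4.44 * 6.022
N / 1e23 = 26.73768, rounded to 4 dp:

26.7377


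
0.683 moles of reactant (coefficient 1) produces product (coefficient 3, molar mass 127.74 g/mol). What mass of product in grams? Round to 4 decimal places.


Use the coefficient ratio to convert reactant moles to product moles, then multiply by the product's molar mass.
moles_P = moles_R * (coeff_P / coeff_R) = 0.683 * (3/1) = 2.049
mass_P = moles_P * M_P = 2.049 * 127.74
mass_P = 261.73926 g, rounded to 4 dp:

261.7393 g


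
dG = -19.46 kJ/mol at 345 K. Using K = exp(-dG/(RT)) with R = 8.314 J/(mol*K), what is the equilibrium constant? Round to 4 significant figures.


dG is in kJ/mol; multiply by 1000 to match R in J/(mol*K).
RT = 8.314 * 345 = 2868.33 J/mol
exponent = -dG*1000 / (RT) = -(-19.46*1000) / 2868.33 = 6.78443554
K = exp(6.78443554)
K = 883.98097, rounded to 4 significant figures:

884.0


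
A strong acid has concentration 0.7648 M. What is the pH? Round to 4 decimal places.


A strong acid dissociates completely, so [H+] equals the given concentration.
pH = -log10([H+]) = -log10(0.7648)
pH = 0.11645212, rounded to 4 dp:

0.1165


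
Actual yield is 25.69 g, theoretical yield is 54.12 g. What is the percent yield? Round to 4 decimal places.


% yield = 100 * actual / theoretical
% yield = 100 * 25.69 / 54.12
% yield = 47.46858832 %, rounded to 4 dp:

47.4686 %


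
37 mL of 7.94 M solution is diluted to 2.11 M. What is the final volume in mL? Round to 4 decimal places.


Dilution: M1*V1 = M2*V2, solve for V2.
V2 = M1*V1 / M2
V2 = 7.94 * 37 / 2.11
V2 = 293.78 / 2.11
V2 = 139.23222749 mL, rounded to 4 dp:

139.2322 mL


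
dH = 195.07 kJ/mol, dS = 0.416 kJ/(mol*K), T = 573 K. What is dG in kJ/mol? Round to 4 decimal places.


Gibbs: dG = dH - T*dS (consistent units, dS already in kJ/(mol*K)).
T*dS = 573 * 0.416 = 238.368
dG = 195.07 - (238.368)
dG = -43.298 kJ/mol, rounded to 4 dp:

-43.2980 kJ/mol


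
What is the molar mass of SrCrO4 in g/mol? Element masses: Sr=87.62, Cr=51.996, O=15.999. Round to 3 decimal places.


M = sum(count * atomic_mass) over atoms.
M = 1*87.62 + 1*51.996 + 4*15.999
M = 87.62 + 51.996 + 63.996
M = 203.612 g/mol, rounded to 3 dp:

203.612 g/mol


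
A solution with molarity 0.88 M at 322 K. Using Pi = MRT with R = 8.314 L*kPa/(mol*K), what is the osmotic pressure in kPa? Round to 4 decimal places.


Osmotic pressure (van't Hoff): Pi = M*R*T.
RT = 8.314 * 322 = 2677.108
Pi = 0.88 * 2677.108
Pi = 2355.85504 kPa, rounded to 4 dp:

2355.8550 kPa


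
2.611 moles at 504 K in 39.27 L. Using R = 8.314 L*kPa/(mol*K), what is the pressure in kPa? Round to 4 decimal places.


PV = nRT, solve for P = nRT / V.
nRT = 2.611 * 8.314 * 504 = 10940.7584
P = 10940.7584 / 39.27
P = 278.60347339 kPa, rounded to 4 dp:

278.6035 kPa


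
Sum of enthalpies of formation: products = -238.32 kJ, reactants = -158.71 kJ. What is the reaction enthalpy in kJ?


dH_rxn = sum(dH_f products) - sum(dH_f reactants)
dH_rxn = -238.32 - (-158.71)
dH_rxn = -79.61 kJ:

-79.61 kJ


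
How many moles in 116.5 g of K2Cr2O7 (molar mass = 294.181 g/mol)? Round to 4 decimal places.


n = mass / M
n = 116.5 / 294.181
n = 0.3960147 mol, rounded to 4 dp:

0.3960 mol


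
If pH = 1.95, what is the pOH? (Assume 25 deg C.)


At 25 deg C, pH + pOH = 14.
pOH = 14 - pH = 14 - 1.95
pOH = 12.05:

12.05


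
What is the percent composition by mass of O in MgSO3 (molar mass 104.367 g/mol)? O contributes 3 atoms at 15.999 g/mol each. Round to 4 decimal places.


pct = 100 * (n_elem * M_elem) / M_total
mass_contribution = 3 * 15.999 = 47.997 g/mol
pct = 100 * 47.997 / 104.367
pct = 45.98867458 %, rounded to 4 dp:

45.9887 %


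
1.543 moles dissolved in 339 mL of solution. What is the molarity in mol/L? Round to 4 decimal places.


Convert volume to liters: V_L = V_mL / 1000.
V_L = 339 / 1000 = 0.339 L
M = n / V_L = 1.543 / 0.339
M = 4.55162242 mol/L, rounded to 4 dp:

4.5516 mol/L


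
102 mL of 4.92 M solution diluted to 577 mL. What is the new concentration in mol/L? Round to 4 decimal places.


Dilution: M1*V1 = M2*V2, solve for M2.
M2 = M1*V1 / V2
M2 = 4.92 * 102 / 577
M2 = 501.84 / 577
M2 = 0.86974003 mol/L, rounded to 4 dp:

0.8697 mol/L


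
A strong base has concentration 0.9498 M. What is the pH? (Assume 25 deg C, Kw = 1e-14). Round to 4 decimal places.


A strong base dissociates completely, so [OH-] equals the given concentration.
pOH = -log10([OH-]) = -log10(0.9498) = 0.022368
pH = 14 - pOH = 14 - 0.022368
pH = 13.977632, rounded to 4 dp:

13.9776


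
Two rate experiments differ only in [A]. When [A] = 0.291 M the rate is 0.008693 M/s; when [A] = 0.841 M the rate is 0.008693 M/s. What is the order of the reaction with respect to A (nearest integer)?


Rate is proportional to [A]^n, so rate2/rate1 = ([A]2/[A]1)^n. Take logs to solve for n.
rate2/rate1 = 0.008693 / 0.008693 = 1.0
[A]2/[A]1 = 0.841 / 0.291 = 2.89
n = ln(1.0) / ln(2.89) = 0.0
Nearest integer order:

0


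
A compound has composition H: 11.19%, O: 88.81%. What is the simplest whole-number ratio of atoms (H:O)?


Assume 100 g of compound, divide each mass% by atomic mass to get moles, then normalize by the smallest to get a raw atom ratio.
Moles per 100 g: H: 11.19/1.008 = 11.1012, O: 88.81/15.999 = 5.551
Raw ratio (divide by min = 5.551): H: 2.0, O: 1.0
Multiply by 1 to clear fractions: H: 2.0 ~= 2, O: 1.0 ~= 1
Reduce by GCD to get the simplest whole-number ratio:

2:1


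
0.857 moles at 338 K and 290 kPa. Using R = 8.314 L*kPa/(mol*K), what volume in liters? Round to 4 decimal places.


PV = nRT, solve for V = nRT / P.
nRT = 0.857 * 8.314 * 338 = 2408.2831
V = 2408.2831 / 290
V = 8.30442448 L, rounded to 4 dp:

8.3044 L


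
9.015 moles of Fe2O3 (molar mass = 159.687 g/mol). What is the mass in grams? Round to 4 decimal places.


mass = n * M
mass = 9.015 * 159.687
mass = 1439.578305 g, rounded to 4 dp:

1439.5783 g


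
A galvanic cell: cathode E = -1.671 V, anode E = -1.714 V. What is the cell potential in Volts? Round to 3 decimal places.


Standard cell potential: E_cell = E_cathode - E_anode.
E_cell = -1.671 - (-1.714)
E_cell = 0.043 V, rounded to 3 dp:

0.043 V


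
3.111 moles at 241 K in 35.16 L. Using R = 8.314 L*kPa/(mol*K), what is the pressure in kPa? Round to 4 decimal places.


PV = nRT, solve for P = nRT / V.
nRT = 3.111 * 8.314 * 241 = 6233.4298
P = 6233.4298 / 35.16
P = 177.28753697 kPa, rounded to 4 dp:

177.2875 kPa


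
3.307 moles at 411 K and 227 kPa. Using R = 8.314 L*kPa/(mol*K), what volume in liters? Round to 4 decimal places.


PV = nRT, solve for V = nRT / P.
nRT = 3.307 * 8.314 * 411 = 11300.1976
V = 11300.1976 / 227
V = 49.78060617 L, rounded to 4 dp:

49.7806 L


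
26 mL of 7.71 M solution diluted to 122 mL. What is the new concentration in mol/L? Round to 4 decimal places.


Dilution: M1*V1 = M2*V2, solve for M2.
M2 = M1*V1 / V2
M2 = 7.71 * 26 / 122
M2 = 200.46 / 122
M2 = 1.64311475 mol/L, rounded to 4 dp:

1.6431 mol/L


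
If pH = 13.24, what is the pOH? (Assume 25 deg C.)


At 25 deg C, pH + pOH = 14.
pOH = 14 - pH = 14 - 13.24
pOH = 0.76:

0.76


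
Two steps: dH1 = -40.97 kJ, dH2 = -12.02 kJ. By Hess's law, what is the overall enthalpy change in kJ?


Hess's law: enthalpy is a state function, so add the step enthalpies.
dH_total = dH1 + dH2 = -40.97 + (-12.02)
dH_total = -52.99 kJ:

-52.99 kJ


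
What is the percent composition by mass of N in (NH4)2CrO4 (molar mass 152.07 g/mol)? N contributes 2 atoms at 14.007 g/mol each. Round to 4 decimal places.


pct = 100 * (n_elem * M_elem) / M_total
mass_contribution = 2 * 14.007 = 28.014 g/mol
pct = 100 * 28.014 / 152.07
pct = 18.42177944 %, rounded to 4 dp:

18.4218 %


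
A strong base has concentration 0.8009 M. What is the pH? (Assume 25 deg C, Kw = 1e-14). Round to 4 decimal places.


A strong base dissociates completely, so [OH-] equals the given concentration.
pOH = -log10([OH-]) = -log10(0.8009) = 0.096422
pH = 14 - pOH = 14 - 0.096422
pH = 13.903578, rounded to 4 dp:

13.9036


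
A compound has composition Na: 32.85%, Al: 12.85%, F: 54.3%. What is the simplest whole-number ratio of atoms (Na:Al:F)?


Assume 100 g of compound, divide each mass% by atomic mass to get moles, then normalize by the smallest to get a raw atom ratio.
Moles per 100 g: Na: 32.85/22.99 = 1.4289, Al: 12.85/26.982 = 0.4762, F: 54.3/18.998 = 2.8582
Raw ratio (divide by min = 0.4762): Na: 3.0, Al: 1.0, F: 6.002
Multiply by 1 to clear fractions: Na: 3.0 ~= 3, Al: 1.0 ~= 1, F: 6.002 ~= 6
Reduce by GCD to get the simplest whole-number ratio:

3:1:6


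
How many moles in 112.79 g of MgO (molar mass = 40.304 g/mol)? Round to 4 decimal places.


n = mass / M
n = 112.79 / 40.304
n = 2.79848154 mol, rounded to 4 dp:

2.7985 mol


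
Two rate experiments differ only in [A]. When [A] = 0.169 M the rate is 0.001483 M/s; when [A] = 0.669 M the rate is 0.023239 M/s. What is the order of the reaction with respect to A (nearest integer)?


Rate is proportional to [A]^n, so rate2/rate1 = ([A]2/[A]1)^n. Take logs to solve for n.
rate2/rate1 = 0.023239 / 0.001483 = 15.6703
[A]2/[A]1 = 0.669 / 0.169 = 3.9586
n = ln(15.6703) / ln(3.9586) = 2.0
Nearest integer order:

2


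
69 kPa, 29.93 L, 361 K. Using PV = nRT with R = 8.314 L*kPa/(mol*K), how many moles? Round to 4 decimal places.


PV = nRT, solve for n = PV / (RT).
PV = 69 * 29.93 = 2065.17
RT = 8.314 * 361 = 3001.354
n = 2065.17 / 3001.354
n = 0.68807945 mol, rounded to 4 dp:

0.6881 mol


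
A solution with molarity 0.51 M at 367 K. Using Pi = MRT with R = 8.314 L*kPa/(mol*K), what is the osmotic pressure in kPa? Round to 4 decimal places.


Osmotic pressure (van't Hoff): Pi = M*R*T.
RT = 8.314 * 367 = 3051.238
Pi = 0.51 * 3051.238
Pi = 1556.13138 kPa, rounded to 4 dp:

1556.1314 kPa


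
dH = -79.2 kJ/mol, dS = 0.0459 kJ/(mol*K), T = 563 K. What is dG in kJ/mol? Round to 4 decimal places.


Gibbs: dG = dH - T*dS (consistent units, dS already in kJ/(mol*K)).
T*dS = 563 * 0.0459 = 25.8417
dG = -79.2 - (25.8417)
dG = -105.0417 kJ/mol, rounded to 4 dp:

-105.0417 kJ/mol


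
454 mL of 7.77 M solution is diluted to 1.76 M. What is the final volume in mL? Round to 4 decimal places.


Dilution: M1*V1 = M2*V2, solve for V2.
V2 = M1*V1 / M2
V2 = 7.77 * 454 / 1.76
V2 = 3527.58 / 1.76
V2 = 2004.30681818 mL, rounded to 4 dp:

2004.3068 mL


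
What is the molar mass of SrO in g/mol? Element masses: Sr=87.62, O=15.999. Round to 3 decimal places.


M = sum(count * atomic_mass) over atoms.
M = 1*87.62 + 1*15.999
M = 87.62 + 15.999
M = 103.619 g/mol, rounded to 3 dp:

103.619 g/mol


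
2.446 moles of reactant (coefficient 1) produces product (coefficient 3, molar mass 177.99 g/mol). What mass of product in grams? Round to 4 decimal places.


Use the coefficient ratio to convert reactant moles to product moles, then multiply by the product's molar mass.
moles_P = moles_R * (coeff_P / coeff_R) = 2.446 * (3/1) = 7.338
mass_P = moles_P * M_P = 7.338 * 177.99
mass_P = 1306.09062 g, rounded to 4 dp:

1306.0906 g


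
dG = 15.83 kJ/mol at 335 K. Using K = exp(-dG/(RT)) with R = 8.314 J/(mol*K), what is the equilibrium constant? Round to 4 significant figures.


dG is in kJ/mol; multiply by 1000 to match R in J/(mol*K).
RT = 8.314 * 335 = 2785.19 J/mol
exponent = -dG*1000 / (RT) = -(15.83*1000) / 2785.19 = -5.68363379
K = exp(-5.68363379)
K = 0.0034011768, rounded to 4 significant figures:

0.003401


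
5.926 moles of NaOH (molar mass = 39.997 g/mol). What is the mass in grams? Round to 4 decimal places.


mass = n * M
mass = 5.926 * 39.997
mass = 237.022222 g, rounded to 4 dp:

237.0222 g


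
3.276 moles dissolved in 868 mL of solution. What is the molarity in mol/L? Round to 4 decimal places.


Convert volume to liters: V_L = V_mL / 1000.
V_L = 868 / 1000 = 0.868 L
M = n / V_L = 3.276 / 0.868
M = 3.77419355 mol/L, rounded to 4 dp:

3.7742 mol/L


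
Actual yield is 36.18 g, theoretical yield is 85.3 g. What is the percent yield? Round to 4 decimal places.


% yield = 100 * actual / theoretical
% yield = 100 * 36.18 / 85.3
% yield = 42.41500586 %, rounded to 4 dp:

42.4150 %


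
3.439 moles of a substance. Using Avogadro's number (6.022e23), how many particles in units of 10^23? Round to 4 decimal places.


N = n * NA, then divide by 1e23 for the requested units.
N / 1e23 = n * 6.022
N / 1e23 = 3.439 * 6.022
N / 1e23 = 20.709658, rounded to 4 dp:

20.7097


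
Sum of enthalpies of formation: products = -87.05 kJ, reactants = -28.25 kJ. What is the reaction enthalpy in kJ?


dH_rxn = sum(dH_f products) - sum(dH_f reactants)
dH_rxn = -87.05 - (-28.25)
dH_rxn = -58.8 kJ:

-58.80 kJ


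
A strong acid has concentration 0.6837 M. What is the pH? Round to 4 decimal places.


A strong acid dissociates completely, so [H+] equals the given concentration.
pH = -log10([H+]) = -log10(0.6837)
pH = 0.16513442, rounded to 4 dp:

0.1651


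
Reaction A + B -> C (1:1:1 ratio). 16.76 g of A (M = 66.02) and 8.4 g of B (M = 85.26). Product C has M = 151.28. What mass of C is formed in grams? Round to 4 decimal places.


Find moles of each reactant; the smaller value is the limiting reagent in a 1:1:1 reaction, so moles_C equals moles of the limiter.
n_A = mass_A / M_A = 16.76 / 66.02 = 0.253862 mol
n_B = mass_B / M_B = 8.4 / 85.26 = 0.098522 mol
Limiting reagent: B (smaller), n_limiting = 0.098522 mol
mass_C = n_limiting * M_C = 0.098522 * 151.28
mass_C = 14.90440816 g, rounded to 4 dp:

14.9044 g


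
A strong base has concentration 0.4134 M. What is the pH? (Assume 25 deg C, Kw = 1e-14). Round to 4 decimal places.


A strong base dissociates completely, so [OH-] equals the given concentration.
pOH = -log10([OH-]) = -log10(0.4134) = 0.38363
pH = 14 - pOH = 14 - 0.38363
pH = 13.61637, rounded to 4 dp:

13.6164


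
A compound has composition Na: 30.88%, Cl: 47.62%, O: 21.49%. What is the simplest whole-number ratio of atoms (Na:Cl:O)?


Assume 100 g of compound, divide each mass% by atomic mass to get moles, then normalize by the smallest to get a raw atom ratio.
Moles per 100 g: Na: 30.88/22.99 = 1.3432, Cl: 47.62/35.453 = 1.3432, O: 21.49/15.999 = 1.3432
Raw ratio (divide by min = 1.3432): Na: 1.0, Cl: 1.0, O: 1.0
Multiply by 1 to clear fractions: Na: 1.0 ~= 1, Cl: 1.0 ~= 1, O: 1.0 ~= 1
Reduce by GCD to get the simplest whole-number ratio:

1:1:1


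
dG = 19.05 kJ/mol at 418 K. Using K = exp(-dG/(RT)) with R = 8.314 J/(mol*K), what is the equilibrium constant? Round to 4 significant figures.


dG is in kJ/mol; multiply by 1000 to match R in J/(mol*K).
RT = 8.314 * 418 = 3475.252 J/mol
exponent = -dG*1000 / (RT) = -(19.05*1000) / 3475.252 = -5.48161687
K = exp(-5.48161687)
K = 0.0041625939, rounded to 4 significant figures:

0.004163


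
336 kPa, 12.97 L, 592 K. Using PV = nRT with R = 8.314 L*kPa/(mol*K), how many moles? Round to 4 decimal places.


PV = nRT, solve for n = PV / (RT).
PV = 336 * 12.97 = 4357.92
RT = 8.314 * 592 = 4921.888
n = 4357.92 / 4921.888
n = 0.88541633 mol, rounded to 4 dp:

0.8854 mol


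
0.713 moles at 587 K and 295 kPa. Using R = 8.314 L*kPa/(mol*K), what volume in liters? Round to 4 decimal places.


PV = nRT, solve for V = nRT / P.
nRT = 0.713 * 8.314 * 587 = 3479.6667
V = 3479.6667 / 295
V = 11.79548034 L, rounded to 4 dp:

11.7955 L


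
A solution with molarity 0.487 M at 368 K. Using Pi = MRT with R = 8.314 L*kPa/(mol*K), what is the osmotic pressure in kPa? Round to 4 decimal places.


Osmotic pressure (van't Hoff): Pi = M*R*T.
RT = 8.314 * 368 = 3059.552
Pi = 0.487 * 3059.552
Pi = 1490.001824 kPa, rounded to 4 dp:

1490.0018 kPa


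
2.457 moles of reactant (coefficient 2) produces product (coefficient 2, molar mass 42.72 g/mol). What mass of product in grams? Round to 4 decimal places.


Use the coefficient ratio to convert reactant moles to product moles, then multiply by the product's molar mass.
moles_P = moles_R * (coeff_P / coeff_R) = 2.457 * (2/2) = 2.457
mass_P = moles_P * M_P = 2.457 * 42.72
mass_P = 104.96304 g, rounded to 4 dp:

104.9630 g


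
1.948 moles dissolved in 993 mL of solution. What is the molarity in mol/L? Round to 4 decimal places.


Convert volume to liters: V_L = V_mL / 1000.
V_L = 993 / 1000 = 0.993 L
M = n / V_L = 1.948 / 0.993
M = 1.96173212 mol/L, rounded to 4 dp:

1.9617 mol/L


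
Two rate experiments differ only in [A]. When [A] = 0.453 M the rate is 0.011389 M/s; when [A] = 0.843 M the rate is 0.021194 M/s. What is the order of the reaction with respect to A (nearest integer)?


Rate is proportional to [A]^n, so rate2/rate1 = ([A]2/[A]1)^n. Take logs to solve for n.
rate2/rate1 = 0.021194 / 0.011389 = 1.8609
[A]2/[A]1 = 0.843 / 0.453 = 1.8609
n = ln(1.8609) / ln(1.8609) = 1.0
Nearest integer order:

1


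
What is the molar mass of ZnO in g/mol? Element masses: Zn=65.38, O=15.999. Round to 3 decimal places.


M = sum(count * atomic_mass) over atoms.
M = 1*65.38 + 1*15.999
M = 65.38 + 15.999
M = 81.379 g/mol, rounded to 3 dp:

81.379 g/mol


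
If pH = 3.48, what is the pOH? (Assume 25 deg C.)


At 25 deg C, pH + pOH = 14.
pOH = 14 - pH = 14 - 3.48
pOH = 10.52:

10.52


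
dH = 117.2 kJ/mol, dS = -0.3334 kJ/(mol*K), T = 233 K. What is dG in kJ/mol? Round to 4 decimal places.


Gibbs: dG = dH - T*dS (consistent units, dS already in kJ/(mol*K)).
T*dS = 233 * -0.3334 = -77.6822
dG = 117.2 - (-77.6822)
dG = 194.8822 kJ/mol, rounded to 4 dp:

194.8822 kJ/mol


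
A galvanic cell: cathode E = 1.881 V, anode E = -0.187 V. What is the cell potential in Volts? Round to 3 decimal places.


Standard cell potential: E_cell = E_cathode - E_anode.
E_cell = 1.881 - (-0.187)
E_cell = 2.068 V, rounded to 3 dp:

2.068 V


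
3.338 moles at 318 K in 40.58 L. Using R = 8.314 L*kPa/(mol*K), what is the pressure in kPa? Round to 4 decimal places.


PV = nRT, solve for P = nRT / V.
nRT = 3.338 * 8.314 * 318 = 8825.178
P = 8825.178 / 40.58
P = 217.47604731 kPa, rounded to 4 dp:

217.4760 kPa


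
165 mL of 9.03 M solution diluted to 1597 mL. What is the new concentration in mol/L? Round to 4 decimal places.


Dilution: M1*V1 = M2*V2, solve for M2.
M2 = M1*V1 / V2
M2 = 9.03 * 165 / 1597
M2 = 1489.95 / 1597
M2 = 0.93296807 mol/L, rounded to 4 dp:

0.9330 mol/L


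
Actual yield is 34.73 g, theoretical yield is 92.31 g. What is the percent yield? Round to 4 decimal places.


% yield = 100 * actual / theoretical
% yield = 100 * 34.73 / 92.31
% yield = 37.62322609 %, rounded to 4 dp:

37.6232 %


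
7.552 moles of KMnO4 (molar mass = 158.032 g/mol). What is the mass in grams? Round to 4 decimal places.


mass = n * M
mass = 7.552 * 158.032
mass = 1193.457664 g, rounded to 4 dp:

1193.4577 g


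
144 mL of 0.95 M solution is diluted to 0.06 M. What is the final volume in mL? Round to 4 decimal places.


Dilution: M1*V1 = M2*V2, solve for V2.
V2 = M1*V1 / M2
V2 = 0.95 * 144 / 0.06
V2 = 136.8 / 0.06
V2 = 2280.0 mL, rounded to 4 dp:

2280.0000 mL


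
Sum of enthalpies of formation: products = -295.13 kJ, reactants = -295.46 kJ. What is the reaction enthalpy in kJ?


dH_rxn = sum(dH_f products) - sum(dH_f reactants)
dH_rxn = -295.13 - (-295.46)
dH_rxn = 0.33 kJ:

0.33 kJ


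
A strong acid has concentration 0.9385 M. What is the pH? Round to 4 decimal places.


A strong acid dissociates completely, so [H+] equals the given concentration.
pH = -log10([H+]) = -log10(0.9385)
pH = 0.02756572, rounded to 4 dp:

0.0276


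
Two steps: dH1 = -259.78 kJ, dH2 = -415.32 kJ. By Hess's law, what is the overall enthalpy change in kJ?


Hess's law: enthalpy is a state function, so add the step enthalpies.
dH_total = dH1 + dH2 = -259.78 + (-415.32)
dH_total = -675.1 kJ:

-675.10 kJ


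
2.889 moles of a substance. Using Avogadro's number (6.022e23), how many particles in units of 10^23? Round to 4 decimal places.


N = n * NA, then divide by 1e23 for the requested units.
N / 1e23 = n * 6.022
N / 1e23 = 2.889 * 6.022
N / 1e23 = 17.397558, rounded to 4 dp:

17.3976


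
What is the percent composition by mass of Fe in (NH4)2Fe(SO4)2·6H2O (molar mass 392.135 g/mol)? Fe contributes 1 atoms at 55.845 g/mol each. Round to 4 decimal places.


pct = 100 * (n_elem * M_elem) / M_total
mass_contribution = 1 * 55.845 = 55.845 g/mol
pct = 100 * 55.845 / 392.135
pct = 14.24126895 %, rounded to 4 dp:

14.2413 %


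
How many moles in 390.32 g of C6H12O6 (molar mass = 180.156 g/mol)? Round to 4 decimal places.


n = mass / M
n = 390.32 / 180.156
n = 2.16656675 mol, rounded to 4 dp:

2.1666 mol


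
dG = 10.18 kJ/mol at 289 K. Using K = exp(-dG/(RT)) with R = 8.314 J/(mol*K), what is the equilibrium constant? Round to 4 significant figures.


dG is in kJ/mol; multiply by 1000 to match R in J/(mol*K).
RT = 8.314 * 289 = 2402.746 J/mol
exponent = -dG*1000 / (RT) = -(10.18*1000) / 2402.746 = -4.23681904
K = exp(-4.23681904)
K = 0.014453495, rounded to 4 significant figures:

0.01445


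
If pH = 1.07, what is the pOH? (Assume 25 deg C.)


At 25 deg C, pH + pOH = 14.
pOH = 14 - pH = 14 - 1.07
pOH = 12.93:

12.93


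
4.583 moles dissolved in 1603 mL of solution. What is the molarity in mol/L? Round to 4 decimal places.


Convert volume to liters: V_L = V_mL / 1000.
V_L = 1603 / 1000 = 1.603 L
M = n / V_L = 4.583 / 1.603
M = 2.85901435 mol/L, rounded to 4 dp:

2.8590 mol/L


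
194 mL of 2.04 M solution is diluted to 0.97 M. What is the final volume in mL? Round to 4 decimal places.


Dilution: M1*V1 = M2*V2, solve for V2.
V2 = M1*V1 / M2
V2 = 2.04 * 194 / 0.97
V2 = 395.76 / 0.97
V2 = 408.0 mL, rounded to 4 dp:

408.0000 mL


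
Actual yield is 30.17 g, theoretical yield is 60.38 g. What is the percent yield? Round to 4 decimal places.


% yield = 100 * actual / theoretical
% yield = 100 * 30.17 / 60.38
% yield = 49.96687645 %, rounded to 4 dp:

49.9669 %


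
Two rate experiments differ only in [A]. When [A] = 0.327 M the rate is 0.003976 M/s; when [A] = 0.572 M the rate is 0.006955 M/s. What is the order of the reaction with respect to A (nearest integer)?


Rate is proportional to [A]^n, so rate2/rate1 = ([A]2/[A]1)^n. Take logs to solve for n.
rate2/rate1 = 0.006955 / 0.003976 = 1.7492
[A]2/[A]1 = 0.572 / 0.327 = 1.7492
n = ln(1.7492) / ln(1.7492) = 1.0
Nearest integer order:

1


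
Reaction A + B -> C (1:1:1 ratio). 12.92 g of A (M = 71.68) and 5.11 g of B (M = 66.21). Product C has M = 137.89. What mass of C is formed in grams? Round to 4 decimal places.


Find moles of each reactant; the smaller value is the limiting reagent in a 1:1:1 reaction, so moles_C equals moles of the limiter.
n_A = mass_A / M_A = 12.92 / 71.68 = 0.180246 mol
n_B = mass_B / M_B = 5.11 / 66.21 = 0.077179 mol
Limiting reagent: B (smaller), n_limiting = 0.077179 mol
mass_C = n_limiting * M_C = 0.077179 * 137.89
mass_C = 10.64221231 g, rounded to 4 dp:

10.6422 g


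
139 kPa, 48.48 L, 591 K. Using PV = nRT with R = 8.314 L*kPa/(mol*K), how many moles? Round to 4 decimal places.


PV = nRT, solve for n = PV / (RT).
PV = 139 * 48.48 = 6738.72
RT = 8.314 * 591 = 4913.574
n = 6738.72 / 4913.574
n = 1.37144978 mol, rounded to 4 dp:

1.3714 mol


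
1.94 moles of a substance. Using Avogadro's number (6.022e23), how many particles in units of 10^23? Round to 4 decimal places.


N = n * NA, then divide by 1e23 for the requested units.
N / 1e23 = n * 6.022
N / 1e23 = 1.94 * 6.022
N / 1e23 = 11.68268, rounded to 4 dp:

11.6827


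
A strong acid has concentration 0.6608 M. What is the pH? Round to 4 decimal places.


A strong acid dissociates completely, so [H+] equals the given concentration.
pH = -log10([H+]) = -log10(0.6608)
pH = 0.17992997, rounded to 4 dp:

0.1799


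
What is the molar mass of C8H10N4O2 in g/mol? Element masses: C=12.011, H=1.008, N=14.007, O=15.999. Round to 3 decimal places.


M = sum(count * atomic_mass) over atoms.
M = 8*12.011 + 10*1.008 + 4*14.007 + 2*15.999
M = 96.088 + 10.08 + 56.028 + 31.998
M = 194.194 g/mol, rounded to 3 dp:

194.194 g/mol


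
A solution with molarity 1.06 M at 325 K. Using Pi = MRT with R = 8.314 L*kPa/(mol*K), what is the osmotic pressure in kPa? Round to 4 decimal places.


Osmotic pressure (van't Hoff): Pi = M*R*T.
RT = 8.314 * 325 = 2702.05
Pi = 1.06 * 2702.05
Pi = 2864.173 kPa, rounded to 4 dp:

2864.1730 kPa


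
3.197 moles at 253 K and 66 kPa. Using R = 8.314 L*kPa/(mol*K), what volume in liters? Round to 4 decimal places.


PV = nRT, solve for V = nRT / P.
nRT = 3.197 * 8.314 * 253 = 6724.7041
V = 6724.7041 / 66
V = 101.88945606 L, rounded to 4 dp:

101.8895 L


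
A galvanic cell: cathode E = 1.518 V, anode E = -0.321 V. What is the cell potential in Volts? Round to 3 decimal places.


Standard cell potential: E_cell = E_cathode - E_anode.
E_cell = 1.518 - (-0.321)
E_cell = 1.839 V, rounded to 3 dp:

1.839 V


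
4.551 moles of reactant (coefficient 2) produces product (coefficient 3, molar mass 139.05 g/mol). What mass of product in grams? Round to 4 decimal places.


Use the coefficient ratio to convert reactant moles to product moles, then multiply by the product's molar mass.
moles_P = moles_R * (coeff_P / coeff_R) = 4.551 * (3/2) = 6.8265
mass_P = moles_P * M_P = 6.8265 * 139.05
mass_P = 949.224825 g, rounded to 4 dp:

949.2248 g


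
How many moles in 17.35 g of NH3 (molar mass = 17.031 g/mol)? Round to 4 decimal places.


n = mass / M
n = 17.35 / 17.031
n = 1.01873055 mol, rounded to 4 dp:

1.0187 mol


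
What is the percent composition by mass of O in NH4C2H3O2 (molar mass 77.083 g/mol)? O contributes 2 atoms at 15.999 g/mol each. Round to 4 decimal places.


pct = 100 * (n_elem * M_elem) / M_total
mass_contribution = 2 * 15.999 = 31.998 g/mol
pct = 100 * 31.998 / 77.083
pct = 41.51109843 %, rounded to 4 dp:

41.5111 %


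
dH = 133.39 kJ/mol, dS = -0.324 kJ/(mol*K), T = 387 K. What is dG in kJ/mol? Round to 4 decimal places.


Gibbs: dG = dH - T*dS (consistent units, dS already in kJ/(mol*K)).
T*dS = 387 * -0.324 = -125.388
dG = 133.39 - (-125.388)
dG = 258.778 kJ/mol, rounded to 4 dp:

258.7780 kJ/mol


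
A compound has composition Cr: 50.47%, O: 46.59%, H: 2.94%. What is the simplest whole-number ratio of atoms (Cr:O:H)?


Assume 100 g of compound, divide each mass% by atomic mass to get moles, then normalize by the smallest to get a raw atom ratio.
Moles per 100 g: Cr: 50.47/51.996 = 0.9707, O: 46.59/15.999 = 2.9121, H: 2.94/1.008 = 2.9167
Raw ratio (divide by min = 0.9707): Cr: 1.0, O: 3.0, H: 3.005
Multiply by 1 to clear fractions: Cr: 1.0 ~= 1, O: 3.0 ~= 3, H: 3.005 ~= 3
Reduce by GCD to get the simplest whole-number ratio:

1:3:3


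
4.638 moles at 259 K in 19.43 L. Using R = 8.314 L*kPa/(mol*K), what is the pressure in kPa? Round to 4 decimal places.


PV = nRT, solve for P = nRT / V.
nRT = 4.638 * 8.314 * 259 = 9987.126
P = 9987.126 / 19.43
P = 514.00545548 kPa, rounded to 4 dp:

514.0055 kPa


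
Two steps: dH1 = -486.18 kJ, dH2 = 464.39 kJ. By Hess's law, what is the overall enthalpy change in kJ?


Hess's law: enthalpy is a state function, so add the step enthalpies.
dH_total = dH1 + dH2 = -486.18 + (464.39)
dH_total = -21.79 kJ:

-21.79 kJ


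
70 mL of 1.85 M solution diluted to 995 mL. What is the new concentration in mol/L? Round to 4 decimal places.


Dilution: M1*V1 = M2*V2, solve for M2.
M2 = M1*V1 / V2
M2 = 1.85 * 70 / 995
M2 = 129.5 / 995
M2 = 0.13015075 mol/L, rounded to 4 dp:

0.1302 mol/L


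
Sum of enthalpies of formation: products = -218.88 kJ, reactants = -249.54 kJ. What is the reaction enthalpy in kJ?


dH_rxn = sum(dH_f products) - sum(dH_f reactants)
dH_rxn = -218.88 - (-249.54)
dH_rxn = 30.66 kJ:

30.66 kJ


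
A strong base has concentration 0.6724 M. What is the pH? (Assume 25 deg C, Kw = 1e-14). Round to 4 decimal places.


A strong base dissociates completely, so [OH-] equals the given concentration.
pOH = -log10([OH-]) = -log10(0.6724) = 0.172372
pH = 14 - pOH = 14 - 0.172372
pH = 13.827628, rounded to 4 dp:

13.8276


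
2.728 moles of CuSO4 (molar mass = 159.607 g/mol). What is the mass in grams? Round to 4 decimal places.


mass = n * M
mass = 2.728 * 159.607
mass = 435.407896 g, rounded to 4 dp:

435.4079 g


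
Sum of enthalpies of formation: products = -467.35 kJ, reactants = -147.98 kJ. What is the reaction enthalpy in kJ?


dH_rxn = sum(dH_f products) - sum(dH_f reactants)
dH_rxn = -467.35 - (-147.98)
dH_rxn = -319.37 kJ:

-319.37 kJ


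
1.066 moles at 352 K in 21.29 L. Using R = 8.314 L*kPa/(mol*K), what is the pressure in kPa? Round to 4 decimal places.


PV = nRT, solve for P = nRT / V.
nRT = 1.066 * 8.314 * 352 = 3119.6788
P = 3119.6788 / 21.29
P = 146.53258807 kPa, rounded to 4 dp:

146.5326 kPa


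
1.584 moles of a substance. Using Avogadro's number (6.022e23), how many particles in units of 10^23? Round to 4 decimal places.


N = n * NA, then divide by 1e23 for the requested units.
N / 1e23 = n * 6.022
N / 1e23 = 1.584 * 6.022
N / 1e23 = 9.538848, rounded to 4 dp:

9.5388
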